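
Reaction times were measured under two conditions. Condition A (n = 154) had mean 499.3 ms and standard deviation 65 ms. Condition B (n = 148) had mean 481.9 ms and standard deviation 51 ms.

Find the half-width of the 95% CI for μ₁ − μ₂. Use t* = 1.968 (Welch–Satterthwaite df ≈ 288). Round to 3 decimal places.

Standard errors of each mean: 65/√154 = 5.2378 and 51/√148 = 4.1922.
SE(x̄₁ − x̄₂) = √(5.2378² + 4.1922²) = 6.7089 for independent samples with unequal variances.
With t* = 1.968, the margin is 1.968 × 6.7089 = 13.2031.

13.203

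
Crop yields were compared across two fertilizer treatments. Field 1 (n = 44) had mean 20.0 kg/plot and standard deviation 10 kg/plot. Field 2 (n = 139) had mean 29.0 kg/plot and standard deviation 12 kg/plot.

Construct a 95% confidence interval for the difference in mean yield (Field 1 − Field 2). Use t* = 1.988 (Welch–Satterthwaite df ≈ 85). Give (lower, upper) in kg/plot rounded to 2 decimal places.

(-12.62, -5.38)

Standard errors of each mean: 10/√44 = 1.5076 and 12/√139 = 1.0178.
SE(x̄₁ − x̄₂) = √(1.5076² + 1.0178²) = 1.8190 for independent samples with unequal variances.
With t* = 1.988, the margin is 1.988 × 1.8190 = 3.6162.
x̄₁ − x̄₂ = 20.0 − 29.0 = -9.0000; the interval is -9.0000 ± 3.6162 = (-12.62, -5.38).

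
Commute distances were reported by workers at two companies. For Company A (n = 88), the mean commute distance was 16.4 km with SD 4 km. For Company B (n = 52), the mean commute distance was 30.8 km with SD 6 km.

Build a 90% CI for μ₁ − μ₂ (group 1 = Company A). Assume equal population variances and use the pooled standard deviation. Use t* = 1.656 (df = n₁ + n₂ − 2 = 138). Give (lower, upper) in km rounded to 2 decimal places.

s_p = √[((n₁−1)s₁² + (n₂−1)s₂²)/(n₁+n₂−2)] = √[(87·4² + 51·6²)/138] = 4.8365.
SE = 4.8365·√(1/88 + 1/52) = 0.8460.
With t* = 1.656, margin = 1.656 × 0.8460 = 1.4010.
x̄₁ − x̄₂ = 16.4 − 30.8 = -14.4000; interval -14.4000 ± 1.4010 = (-15.80, -13.00).

(-15.80, -13.00)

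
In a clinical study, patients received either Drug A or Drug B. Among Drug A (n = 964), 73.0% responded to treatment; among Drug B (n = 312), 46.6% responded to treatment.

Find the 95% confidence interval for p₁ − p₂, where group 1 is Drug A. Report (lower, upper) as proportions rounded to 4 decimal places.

(0.2020, 0.3260)

SE₁ = √(p̂₁(1−p̂₁)/n₁) = √(0.7300·0.2700/964) = 0.01430; SE₂ = √(0.4660·0.5340/312) = 0.02824.
Independent samples: SE of the difference = √(SE₁² + SE₂²) = √(0.00020449 + 0.0007974976) = 0.03165.
z* for 95% confidence is 1.960, so the margin of error is 1.960 × 0.03165 = 0.06203.
Point estimate p̂₁ − p̂₂ = 0.7300 − 0.4660 = 0.2640.
0.2640 ± 0.06203 → (0.2020, 0.3260).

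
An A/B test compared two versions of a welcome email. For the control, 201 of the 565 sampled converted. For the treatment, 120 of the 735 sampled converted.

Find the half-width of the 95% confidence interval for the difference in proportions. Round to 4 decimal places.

0.0477

Sample proportions: 201/565 = 0.3558, 120/735 = 0.1633.
Each SE is √(p̂(1−p̂)/n): √(0.3558·0.6442/565) = 0.02014 and √(0.1633·0.8367/735) = 0.01363.
SE(p̂₁ − p̂₂) = √(SE₁² + SE₂²) = √(0.0004056196 + 0.0001857769) = 0.02432, since the two samples are independent.
At 95% confidence z* = 1.960; margin = 1.960 × 0.02432 = 0.04767.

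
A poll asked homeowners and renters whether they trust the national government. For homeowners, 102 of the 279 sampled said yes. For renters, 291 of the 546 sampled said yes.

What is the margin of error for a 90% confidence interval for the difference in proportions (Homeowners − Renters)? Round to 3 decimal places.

First, p̂₁ = 102/279 = 0.3656; p̂₂ = 291/546 = 0.5330.
The two standard errors are √(0.3656×0.6344/279) = 0.02883 and √(0.5330×0.4670/546) = 0.02135.
Because the samples are independent, SE_diff = √(0.02883² + 0.02135²) = 0.03587.
Using z* = 1.645 for 90%, ME = 1.645 × 0.03587 = 0.05901.

0.059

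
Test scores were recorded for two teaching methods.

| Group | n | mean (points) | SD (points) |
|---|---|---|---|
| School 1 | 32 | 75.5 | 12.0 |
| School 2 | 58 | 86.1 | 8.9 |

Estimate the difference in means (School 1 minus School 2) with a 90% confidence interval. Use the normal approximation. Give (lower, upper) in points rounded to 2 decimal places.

SE₁ = s₁/√n₁ = 12.0/√32 = 2.1213; SE₂ = 8.9/√58 = 1.1686.
Independent samples, unequal variances: SE_diff = √(SE₁² + SE₂²) = √(4.49991369 + 1.36562596) = 2.4219.
z* = 1.645, so margin of error = 1.645 × 2.4219 = 3.9840.
Difference in means = 75.5 − 86.1 = -10.6000.
-10.6000 ± 3.9840 → (-14.58, -6.62).

(-14.58, -6.62)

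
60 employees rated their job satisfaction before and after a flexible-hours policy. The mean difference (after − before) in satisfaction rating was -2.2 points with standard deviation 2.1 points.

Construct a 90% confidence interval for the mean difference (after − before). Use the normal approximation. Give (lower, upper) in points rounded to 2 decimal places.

(-2.65, -1.75)

Paired design: SE = s_d/√n = 2.1/√60 = 0.2711.
z* = 1.645; margin of error = 1.645 × 0.2711 = 0.4460.
-2.2 ± 0.4460 → (-2.65, -1.75).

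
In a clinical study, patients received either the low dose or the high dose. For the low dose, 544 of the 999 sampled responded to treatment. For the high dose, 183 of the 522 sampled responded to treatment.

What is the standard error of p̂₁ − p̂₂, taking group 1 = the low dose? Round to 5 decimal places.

0.02616

p̂₁ = 544/999 = 0.5445 and p̂₂ = 183/522 = 0.3506.
SE₁ = √(p̂₁(1−p̂₁)/n₁) = √(0.5445·0.4555/999) = 0.01576; SE₂ = √(0.3506·0.6494/522) = 0.02088.
Independent samples: SE of the difference = √(SE₁² + SE₂²) = √(0.0002483776 + 0.0004359744) = 0.02616.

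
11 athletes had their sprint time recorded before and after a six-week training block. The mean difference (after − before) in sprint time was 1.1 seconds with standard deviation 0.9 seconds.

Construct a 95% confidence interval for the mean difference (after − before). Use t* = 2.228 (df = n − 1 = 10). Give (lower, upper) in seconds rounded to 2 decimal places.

(0.50, 1.70)

Paired design: SE = s_d/√n = 0.9/√11 = 0.2714.
t* = 2.228; margin of error = 2.228 × 0.2714 = 0.6047.
1.1 ± 0.6047 → (0.50, 1.70).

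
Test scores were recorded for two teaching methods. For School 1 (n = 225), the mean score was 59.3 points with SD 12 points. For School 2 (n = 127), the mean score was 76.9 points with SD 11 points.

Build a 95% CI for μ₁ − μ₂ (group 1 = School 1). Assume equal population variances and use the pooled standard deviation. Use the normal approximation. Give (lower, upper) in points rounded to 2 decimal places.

(-20.13, -15.07)

s_p = √[((n₁−1)s₁² + (n₂−1)s₂²)/(n₁+n₂−2)] = √[(224·12² + 126·11²)/350] = 11.6499.
SE = 11.6499·√(1/225 + 1/127) = 1.2930.
With z* = 1.960, margin = 1.960 × 1.2930 = 2.5343.
x̄₁ − x̄₂ = 59.3 − 76.9 = -17.6000; interval -17.6000 ± 2.5343 = (-20.13, -15.07).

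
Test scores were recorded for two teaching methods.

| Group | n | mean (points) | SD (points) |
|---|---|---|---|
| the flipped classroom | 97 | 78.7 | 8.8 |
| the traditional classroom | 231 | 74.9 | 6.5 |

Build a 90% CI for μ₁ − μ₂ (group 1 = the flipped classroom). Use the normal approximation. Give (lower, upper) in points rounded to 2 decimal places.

(2.17, 5.43)

Per-group SEs: s₁/√n₁ = 8.8/√97 = 0.8935, s₂/√n₂ = 6.5/√231 = 0.4277.
Unpooled SE of the difference: √(0.79834225 + 0.18292729) = 0.9906.
Margin of error = z* · SE = 1.645 × 0.9906 = 1.6295.
x̄₁ − x̄₂ = 78.7 − 74.9 = 3.8000.
CI: 3.8000 ± 1.6295 = (2.17, 5.43).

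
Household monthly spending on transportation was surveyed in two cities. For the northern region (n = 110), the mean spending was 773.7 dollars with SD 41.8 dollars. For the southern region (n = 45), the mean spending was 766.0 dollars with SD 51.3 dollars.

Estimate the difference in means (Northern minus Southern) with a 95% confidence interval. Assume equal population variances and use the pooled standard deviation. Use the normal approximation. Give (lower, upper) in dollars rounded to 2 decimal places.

(-7.82, 23.22)

Pooled variance s_p² = [109·41.8² + 44·51.3²] / (110+45−2) = 2001.5916, so s_p = 44.7392.
SE_diff = s_p·√(1/n₁ + 1/n₂) = 44.7392·√(1/110 + 1/45) = 7.9168.
z* = 1.960; margin = 1.960 × 7.9168 = 15.5169.
Difference = 773.7 − 766.0 = 7.7000.
7.7000 ± 15.5169 → (-7.82, 23.22).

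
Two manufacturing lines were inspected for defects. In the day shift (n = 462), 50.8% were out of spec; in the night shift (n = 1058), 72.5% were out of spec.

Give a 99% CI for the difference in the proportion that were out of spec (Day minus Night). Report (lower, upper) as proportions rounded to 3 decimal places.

(-0.287, -0.147)

SE₁ = √(p̂₁(1−p̂₁)/n₁) = √(0.5080·0.4920/462) = 0.02326; SE₂ = √(0.7250·0.2750/1058) = 0.01373.
Independent samples: SE of the difference = √(SE₁² + SE₂²) = √(0.0005410276 + 0.0001885129) = 0.02701.
z* for 99% confidence is 2.576, so the margin of error is 2.576 × 0.02701 = 0.06958.
Point estimate p̂₁ − p̂₂ = 0.5080 − 0.7250 = -0.2170.
-0.2170 ± 0.06958 → (-0.287, -0.147).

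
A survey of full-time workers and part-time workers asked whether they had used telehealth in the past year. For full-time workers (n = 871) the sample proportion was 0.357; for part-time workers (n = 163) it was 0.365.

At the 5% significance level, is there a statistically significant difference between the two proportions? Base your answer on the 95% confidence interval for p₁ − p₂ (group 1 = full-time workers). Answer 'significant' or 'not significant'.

Each SE is √(p̂(1−p̂)/n): √(0.3570·0.6430/871) = 0.01623 and √(0.3650·0.6350/163) = 0.03771.
SE(p̂₁ − p̂₂) = √(SE₁² + SE₂²) = √(0.0002634129 + 0.0014220441) = 0.04105, since the two samples are independent.
At 95% confidence z* = 1.960; margin = 1.960 × 0.04105 = 0.08046.
The difference is 0.3570 − 0.3650 = -0.0080, so the interval is -0.0080 ± 0.08046 = (-0.08846, 0.07246).
The interval (-0.08846, 0.07246) contains 0, so the difference is not significant.

not significant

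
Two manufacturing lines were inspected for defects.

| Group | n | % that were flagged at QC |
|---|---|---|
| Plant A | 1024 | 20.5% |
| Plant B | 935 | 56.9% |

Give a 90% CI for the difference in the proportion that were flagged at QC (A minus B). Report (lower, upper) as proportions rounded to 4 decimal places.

(-0.3978, -0.3302)

The two standard errors are √(0.2050×0.7950/1024) = 0.01262 and √(0.5690×0.4310/935) = 0.01620.
Because the samples are independent, SE_diff = √(0.01262² + 0.01620²) = 0.02054.
Using z* = 1.645 for 90%, ME = 1.645 × 0.02054 = 0.03379.
p̂₁ − p̂₂ = -0.3640; interval -0.3640 ± 0.03379 gives (-0.3978, -0.3302).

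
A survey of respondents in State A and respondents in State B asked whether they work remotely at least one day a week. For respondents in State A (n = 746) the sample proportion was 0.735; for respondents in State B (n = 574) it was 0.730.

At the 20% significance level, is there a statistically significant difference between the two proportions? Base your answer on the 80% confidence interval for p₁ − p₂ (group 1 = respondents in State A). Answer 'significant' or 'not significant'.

The two standard errors are √(0.7350×0.2650/746) = 0.01616 and √(0.7300×0.2700/574) = 0.01853.
Because the samples are independent, SE_diff = √(0.01616² + 0.01853²) = 0.02459.
Using z* = 1.282 for 80%, ME = 1.282 × 0.02459 = 0.03152.
p̂₁ − p̂₂ = 0.0050; interval 0.0050 ± 0.03152 gives (-0.02652, 0.03652).
The interval (-0.02652, 0.03652) contains 0, so the difference is not significant.

not significant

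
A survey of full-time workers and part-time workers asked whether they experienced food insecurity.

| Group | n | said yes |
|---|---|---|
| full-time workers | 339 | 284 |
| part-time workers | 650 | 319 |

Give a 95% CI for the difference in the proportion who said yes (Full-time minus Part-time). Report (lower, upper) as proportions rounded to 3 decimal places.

(0.292, 0.402)

Sample proportions: 284/339 = 0.8378, 319/650 = 0.4908.
Each SE is √(p̂(1−p̂)/n): √(0.8378·0.1622/339) = 0.02002 and √(0.4908·0.5092/650) = 0.01961.
SE(p̂₁ − p̂₂) = √(SE₁² + SE₂²) = √(0.0004008004 + 0.0003845521) = 0.02802, since the two samples are independent.
At 95% confidence z* = 1.960; margin = 1.960 × 0.02802 = 0.05492.
The difference is 0.8378 − 0.4908 = 0.3470, so the interval is 0.3470 ± 0.05492 = (0.292, 0.402).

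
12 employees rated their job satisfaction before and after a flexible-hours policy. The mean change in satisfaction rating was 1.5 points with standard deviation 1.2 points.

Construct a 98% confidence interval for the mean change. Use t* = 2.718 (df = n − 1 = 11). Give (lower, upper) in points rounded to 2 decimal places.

This is a matched-pairs design, so SE = s_d/√n = 1.2/√12 = 0.3464.
Margin = 2.718 × 0.3464 = 0.9415; the interval is 1.5 ± 0.9415 = (0.56, 2.44).

(0.56, 2.44)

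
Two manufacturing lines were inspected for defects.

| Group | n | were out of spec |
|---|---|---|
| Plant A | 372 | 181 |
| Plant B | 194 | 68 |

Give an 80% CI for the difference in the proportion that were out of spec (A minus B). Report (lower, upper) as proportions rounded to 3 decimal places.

p̂₁ = 181/372 = 0.4866 and p̂₂ = 68/194 = 0.3505.
SE₁ = √(p̂₁(1−p̂₁)/n₁) = √(0.4866·0.5134/372) = 0.02591; SE₂ = √(0.3505·0.6495/194) = 0.03426.
Independent samples: SE of the difference = √(SE₁² + SE₂²) = √(0.0006713281 + 0.0011737476) = 0.04295.
z* for 80% confidence is 1.282, so the margin of error is 1.282 × 0.04295 = 0.05506.
Point estimate p̂₁ − p̂₂ = 0.4866 − 0.3505 = 0.1361.
0.1361 ± 0.05506 → (0.081, 0.191).

(0.081, 0.191)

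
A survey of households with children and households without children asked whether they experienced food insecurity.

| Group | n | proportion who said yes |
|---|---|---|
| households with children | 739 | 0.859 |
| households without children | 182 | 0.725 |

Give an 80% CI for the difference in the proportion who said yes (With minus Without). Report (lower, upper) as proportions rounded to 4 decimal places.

Each SE is √(p̂(1−p̂)/n): √(0.8590·0.1410/739) = 0.01280 and √(0.7250·0.2750/182) = 0.03310.
SE(p̂₁ − p̂₂) = √(SE₁² + SE₂²) = √(0.00016384 + 0.00109561) = 0.03549, since the two samples are independent.
At 80% confidence z* = 1.282; margin = 1.282 × 0.03549 = 0.04550.
The difference is 0.8590 − 0.7250 = 0.1340, so the interval is 0.1340 ± 0.04550 = (0.0885, 0.1795).

(0.0885, 0.1795)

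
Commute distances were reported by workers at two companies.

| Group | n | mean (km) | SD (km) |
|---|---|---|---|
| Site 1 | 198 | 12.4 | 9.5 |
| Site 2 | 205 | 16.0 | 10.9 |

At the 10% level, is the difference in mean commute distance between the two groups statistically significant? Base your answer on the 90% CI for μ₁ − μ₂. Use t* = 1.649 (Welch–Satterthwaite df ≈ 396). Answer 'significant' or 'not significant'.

significant

SE₁ = s₁/√n₁ = 9.5/√198 = 0.6751; SE₂ = 10.9/√205 = 0.7613.
Independent samples, unequal variances: SE_diff = √(SE₁² + SE₂²) = √(0.45576001 + 0.57957769) = 1.0175.
t* = 1.649, so margin of error = 1.649 × 1.0175 = 1.6779.
Difference in means = 12.4 − 16.0 = -3.6000.
-3.6000 ± 1.6779 → (-5.2779, -1.9221).
The interval (-5.2779, -1.9221) does not contain 0, so the difference is significant.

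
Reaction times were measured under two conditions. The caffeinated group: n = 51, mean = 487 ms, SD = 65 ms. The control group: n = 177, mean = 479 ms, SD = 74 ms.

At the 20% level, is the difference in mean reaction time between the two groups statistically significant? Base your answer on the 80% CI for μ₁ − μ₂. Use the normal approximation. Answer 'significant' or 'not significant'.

not significant

Standard errors of each mean: 65/√51 = 9.1018 and 74/√177 = 5.5622.
SE(x̄₁ − x̄₂) = √(9.1018² + 5.5622²) = 10.6668 for independent samples with unequal variances.
With z* = 1.282, the margin is 1.282 × 10.6668 = 13.6748.
x̄₁ − x̄₂ = 487 − 479 = 8.0000; the interval is 8.0000 ± 13.6748 = (-5.6748, 21.6748).
The interval (-5.6748, 21.6748) contains 0, so the difference is not significant.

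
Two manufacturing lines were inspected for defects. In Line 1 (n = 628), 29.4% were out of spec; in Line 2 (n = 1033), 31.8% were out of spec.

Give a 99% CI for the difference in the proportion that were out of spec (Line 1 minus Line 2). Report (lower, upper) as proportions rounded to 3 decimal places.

The two standard errors are √(0.2940×0.7060/628) = 0.01818 and √(0.3180×0.6820/1033) = 0.01449.
Because the samples are independent, SE_diff = √(0.01818² + 0.01449²) = 0.02325.
Using z* = 2.576 for 99%, ME = 2.576 × 0.02325 = 0.05989.
p̂₁ − p̂₂ = -0.0240; interval -0.0240 ± 0.05989 gives (-0.084, 0.036).

(-0.084, 0.036)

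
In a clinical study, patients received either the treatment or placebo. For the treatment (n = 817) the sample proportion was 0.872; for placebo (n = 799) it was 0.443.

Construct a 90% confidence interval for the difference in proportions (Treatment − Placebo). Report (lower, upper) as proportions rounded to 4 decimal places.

The two standard errors are √(0.8720×0.1280/817) = 0.01169 and √(0.4430×0.5570/799) = 0.01757.
Because the samples are independent, SE_diff = √(0.01169² + 0.01757²) = 0.02110.
Using z* = 1.645 for 90%, ME = 1.645 × 0.02110 = 0.03471.
p̂₁ − p̂₂ = 0.4290; interval 0.4290 ± 0.03471 gives (0.3943, 0.4637).

(0.3943, 0.4637)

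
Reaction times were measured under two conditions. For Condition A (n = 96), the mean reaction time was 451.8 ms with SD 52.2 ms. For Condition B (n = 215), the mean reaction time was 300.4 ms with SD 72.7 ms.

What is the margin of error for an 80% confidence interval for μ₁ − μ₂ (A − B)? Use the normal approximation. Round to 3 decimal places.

9.330

SE₁ = s₁/√n₁ = 52.2/√96 = 5.3276; SE₂ = 72.7/√215 = 4.9581.
Independent samples, unequal variances: SE_diff = √(SE₁² + SE₂²) = √(28.38332176 + 24.58275561) = 7.2778.
z* = 1.282, so margin of error = 1.282 × 7.2778 = 9.3301.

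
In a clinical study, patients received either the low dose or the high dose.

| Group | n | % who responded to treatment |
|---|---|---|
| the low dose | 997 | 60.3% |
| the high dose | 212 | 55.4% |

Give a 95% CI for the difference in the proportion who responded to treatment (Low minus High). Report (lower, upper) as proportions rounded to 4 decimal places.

Each SE is √(p̂(1−p̂)/n): √(0.6030·0.3970/997) = 0.01550 and √(0.5540·0.4460/212) = 0.03414.
SE(p̂₁ − p̂₂) = √(SE₁² + SE₂²) = √(0.00024025 + 0.0011655396) = 0.03749, since the two samples are independent.
At 95% confidence z* = 1.960; margin = 1.960 × 0.03749 = 0.07348.
The difference is 0.6030 − 0.5540 = 0.0490, so the interval is 0.0490 ± 0.07348 = (-0.0245, 0.1225).

(-0.0245, 0.1225)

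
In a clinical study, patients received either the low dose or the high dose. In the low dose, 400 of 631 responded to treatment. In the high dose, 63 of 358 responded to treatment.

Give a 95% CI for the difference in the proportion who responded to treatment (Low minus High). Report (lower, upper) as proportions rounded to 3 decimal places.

First, p̂₁ = 400/631 = 0.6339; p̂₂ = 63/358 = 0.1760.
The two standard errors are √(0.6339×0.3661/631) = 0.01918 and √(0.1760×0.8240/358) = 0.02013.
Because the samples are independent, SE_diff = √(0.01918² + 0.02013²) = 0.02780.
Using z* = 1.960 for 95%, ME = 1.960 × 0.02780 = 0.05449.
p̂₁ − p̂₂ = 0.4579; interval 0.4579 ± 0.05449 gives (0.403, 0.512).

(0.403, 0.512)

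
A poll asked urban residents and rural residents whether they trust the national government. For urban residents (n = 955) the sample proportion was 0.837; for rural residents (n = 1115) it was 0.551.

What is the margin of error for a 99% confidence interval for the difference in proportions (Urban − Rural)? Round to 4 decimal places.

0.0492

Each SE is √(p̂(1−p̂)/n): √(0.8370·0.1630/955) = 0.01195 and √(0.5510·0.4490/1115) = 0.01490.
SE(p̂₁ − p̂₂) = √(SE₁² + SE₂²) = √(0.0001428025 + 0.00022201) = 0.01910, since the two samples are independent.
At 99% confidence z* = 2.576; margin = 2.576 × 0.01910 = 0.04920.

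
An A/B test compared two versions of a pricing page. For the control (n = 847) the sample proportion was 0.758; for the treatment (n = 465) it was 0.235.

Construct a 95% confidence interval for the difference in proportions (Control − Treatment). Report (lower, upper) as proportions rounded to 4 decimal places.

Each SE is √(p̂(1−p̂)/n): √(0.7580·0.2420/847) = 0.01472 and √(0.2350·0.7650/465) = 0.01966.
SE(p̂₁ − p̂₂) = √(SE₁² + SE₂²) = √(0.0002166784 + 0.0003865156) = 0.02456, since the two samples are independent.
At 95% confidence z* = 1.960; margin = 1.960 × 0.02456 = 0.04814.
The difference is 0.7580 − 0.2350 = 0.5230, so the interval is 0.5230 ± 0.04814 = (0.4749, 0.5711).

(0.4749, 0.5711)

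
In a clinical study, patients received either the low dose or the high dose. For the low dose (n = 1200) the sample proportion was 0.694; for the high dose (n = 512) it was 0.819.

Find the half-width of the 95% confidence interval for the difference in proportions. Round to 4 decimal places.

The two standard errors are √(0.6940×0.3060/1200) = 0.01330 and √(0.8190×0.1810/512) = 0.01702.
Because the samples are independent, SE_diff = √(0.01330² + 0.01702²) = 0.02160.
Using z* = 1.960 for 95%, ME = 1.960 × 0.02160 = 0.04234.

0.0423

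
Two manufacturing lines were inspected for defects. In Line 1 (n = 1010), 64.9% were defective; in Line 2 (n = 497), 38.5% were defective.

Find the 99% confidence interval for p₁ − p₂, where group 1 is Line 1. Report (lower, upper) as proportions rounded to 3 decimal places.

(0.196, 0.332)

SE₁ = √(p̂₁(1−p̂₁)/n₁) = √(0.6490·0.3510/1010) = 0.01502; SE₂ = √(0.3850·0.6150/497) = 0.02183.
Independent samples: SE of the difference = √(SE₁² + SE₂²) = √(0.0002256004 + 0.0004765489) = 0.02650.
z* for 99% confidence is 2.576, so the margin of error is 2.576 × 0.02650 = 0.06826.
Point estimate p̂₁ − p̂₂ = 0.6490 − 0.3850 = 0.2640.
0.2640 ± 0.06826 → (0.196, 0.332).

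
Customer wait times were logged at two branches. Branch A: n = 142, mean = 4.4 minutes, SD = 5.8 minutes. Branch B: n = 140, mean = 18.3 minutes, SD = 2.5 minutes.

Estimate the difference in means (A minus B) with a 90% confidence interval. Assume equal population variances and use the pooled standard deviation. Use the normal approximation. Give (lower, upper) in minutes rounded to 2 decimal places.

Pooled variance s_p² = [141·5.8² + 139·2.5²] / (142+140−2) = 20.0428, so s_p = 4.4769.
SE_diff = s_p·√(1/n₁ + 1/n₂) = 4.4769·√(1/142 + 1/140) = 0.5332.
z* = 1.645; margin = 1.645 × 0.5332 = 0.8771.
Difference = 4.4 − 18.3 = -13.9000.
-13.9000 ± 0.8771 → (-14.78, -13.02).

(-14.78, -13.02)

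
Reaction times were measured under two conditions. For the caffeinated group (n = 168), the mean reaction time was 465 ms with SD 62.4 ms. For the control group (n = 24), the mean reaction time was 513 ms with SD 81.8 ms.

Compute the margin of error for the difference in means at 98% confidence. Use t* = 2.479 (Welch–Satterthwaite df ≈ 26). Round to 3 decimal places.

Per-group SEs: s₁/√n₁ = 62.4/√168 = 4.8143, s₂/√n₂ = 81.8/√24 = 16.6974.
Unpooled SE of the difference: √(23.17748449 + 278.80316676) = 17.3776.
Margin of error = t* · SE = 2.479 × 17.3776 = 43.0791.

43.079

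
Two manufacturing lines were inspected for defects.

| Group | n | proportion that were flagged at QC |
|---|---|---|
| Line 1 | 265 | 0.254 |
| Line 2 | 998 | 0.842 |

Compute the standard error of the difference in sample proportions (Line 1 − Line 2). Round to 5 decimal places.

0.02913

Each SE is √(p̂(1−p̂)/n): √(0.2540·0.7460/265) = 0.02674 and √(0.8420·0.1580/998) = 0.01155.
SE(p̂₁ − p̂₂) = √(SE₁² + SE₂²) = √(0.0007150276 + 0.0001334025) = 0.02913, since the two samples are independent.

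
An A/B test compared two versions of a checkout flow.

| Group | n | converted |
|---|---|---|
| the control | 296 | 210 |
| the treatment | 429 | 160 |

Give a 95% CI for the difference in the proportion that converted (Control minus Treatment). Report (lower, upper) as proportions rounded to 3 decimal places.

(0.267, 0.406)

First, p̂₁ = 210/296 = 0.7095; p̂₂ = 160/429 = 0.3730.
The two standard errors are √(0.7095×0.2905/296) = 0.02639 and √(0.3730×0.6270/429) = 0.02335.
Because the samples are independent, SE_diff = √(0.02639² + 0.02335²) = 0.03524.
Using z* = 1.960 for 95%, ME = 1.960 × 0.03524 = 0.06907.
p̂₁ − p̂₂ = 0.3365; interval 0.3365 ± 0.06907 gives (0.267, 0.406).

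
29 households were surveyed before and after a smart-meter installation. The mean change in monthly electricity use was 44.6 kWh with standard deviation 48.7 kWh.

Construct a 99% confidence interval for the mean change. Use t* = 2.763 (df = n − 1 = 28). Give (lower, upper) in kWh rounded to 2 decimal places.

This is a matched-pairs design, so SE = s_d/√n = 48.7/√29 = 9.0434.
Margin = 2.763 × 9.0434 = 24.9869; the interval is 44.6 ± 24.9869 = (19.61, 69.59).

(19.61, 69.59)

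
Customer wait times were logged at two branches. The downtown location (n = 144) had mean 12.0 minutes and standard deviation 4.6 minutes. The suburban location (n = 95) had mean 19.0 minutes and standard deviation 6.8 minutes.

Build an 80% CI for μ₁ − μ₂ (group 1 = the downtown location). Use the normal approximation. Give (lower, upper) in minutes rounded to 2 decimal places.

Per-group SEs: s₁/√n₁ = 4.6/√144 = 0.3833, s₂/√n₂ = 6.8/√95 = 0.6977.
Unpooled SE of the difference: √(0.14691889 + 0.48678529) = 0.7961.
Margin of error = z* · SE = 1.282 × 0.7961 = 1.0206.
x̄₁ − x̄₂ = 12.0 − 19.0 = -7.0000.
CI: -7.0000 ± 1.0206 = (-8.02, -5.98).

(-8.02, -5.98)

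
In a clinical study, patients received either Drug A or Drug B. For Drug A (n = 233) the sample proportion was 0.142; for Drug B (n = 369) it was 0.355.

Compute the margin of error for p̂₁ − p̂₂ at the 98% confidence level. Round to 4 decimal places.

0.0787

Each SE is √(p̂(1−p̂)/n): √(0.1420·0.8580/233) = 0.02287 and √(0.3550·0.6450/369) = 0.02491.
SE(p̂₁ − p̂₂) = √(SE₁² + SE₂²) = √(0.0005230369 + 0.0006205081) = 0.03382, since the two samples are independent.
At 98% confidence z* = 2.326; margin = 2.326 × 0.03382 = 0.07867.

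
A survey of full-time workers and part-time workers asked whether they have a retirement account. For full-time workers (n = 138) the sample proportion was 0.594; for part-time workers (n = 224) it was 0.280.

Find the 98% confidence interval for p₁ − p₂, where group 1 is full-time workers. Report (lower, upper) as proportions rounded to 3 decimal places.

Each SE is √(p̂(1−p̂)/n): √(0.5940·0.4060/138) = 0.04180 and √(0.2800·0.7200/224) = 0.03000.
SE(p̂₁ − p̂₂) = √(SE₁² + SE₂²) = √(0.00174724 + 0.0009) = 0.05145, since the two samples are independent.
At 98% confidence z* = 2.326; margin = 2.326 × 0.05145 = 0.11967.
The difference is 0.5940 − 0.2800 = 0.3140, so the interval is 0.3140 ± 0.11967 = (0.194, 0.434).

(0.194, 0.434)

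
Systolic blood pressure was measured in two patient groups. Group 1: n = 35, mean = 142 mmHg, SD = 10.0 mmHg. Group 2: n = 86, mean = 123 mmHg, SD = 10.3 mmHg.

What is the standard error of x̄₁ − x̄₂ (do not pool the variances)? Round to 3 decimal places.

2.023

Standard errors of each mean: 10.0/√35 = 1.6903 and 10.3/√86 = 1.1107.
SE(x̄₁ − x̄₂) = √(1.6903² + 1.1107²) = 2.0226 for independent samples with unequal variances.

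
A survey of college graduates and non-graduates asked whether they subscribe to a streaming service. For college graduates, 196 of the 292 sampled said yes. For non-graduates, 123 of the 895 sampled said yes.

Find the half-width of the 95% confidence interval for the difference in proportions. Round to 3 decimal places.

First, p̂₁ = 196/292 = 0.6712; p̂₂ = 123/895 = 0.1374.
The two standard errors are √(0.6712×0.3288/292) = 0.02749 and √(0.1374×0.8626/895) = 0.01151.
Because the samples are independent, SE_diff = √(0.02749² + 0.01151²) = 0.02980.
Using z* = 1.960 for 95%, ME = 1.960 × 0.02980 = 0.05841.

0.058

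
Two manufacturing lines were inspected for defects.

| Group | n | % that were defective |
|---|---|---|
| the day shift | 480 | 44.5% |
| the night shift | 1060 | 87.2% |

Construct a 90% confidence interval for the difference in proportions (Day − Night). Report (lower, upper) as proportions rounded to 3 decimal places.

(-0.468, -0.386)

SE₁ = √(p̂₁(1−p̂₁)/n₁) = √(0.4450·0.5550/480) = 0.02268; SE₂ = √(0.8720·0.1280/1060) = 0.01026.
Independent samples: SE of the difference = √(SE₁² + SE₂²) = √(0.0005143824 + 0.0001052676) = 0.02489.
z* for 90% confidence is 1.645, so the margin of error is 1.645 × 0.02489 = 0.04094.
Point estimate p̂₁ − p̂₂ = 0.4450 − 0.8720 = -0.4270.
-0.4270 ± 0.04094 → (-0.468, -0.386).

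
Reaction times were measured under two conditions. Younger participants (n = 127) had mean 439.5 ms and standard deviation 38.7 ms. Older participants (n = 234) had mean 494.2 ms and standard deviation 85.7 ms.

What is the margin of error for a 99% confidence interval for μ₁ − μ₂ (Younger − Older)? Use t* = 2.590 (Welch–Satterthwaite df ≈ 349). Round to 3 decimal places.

Per-group SEs: s₁/√n₁ = 38.7/√127 = 3.4341, s₂/√n₂ = 85.7/√234 = 5.6024.
Unpooled SE of the difference: √(11.79304281 + 31.38688576) = 6.5711.
Margin of error = t* · SE = 2.590 × 6.5711 = 17.0191.

17.019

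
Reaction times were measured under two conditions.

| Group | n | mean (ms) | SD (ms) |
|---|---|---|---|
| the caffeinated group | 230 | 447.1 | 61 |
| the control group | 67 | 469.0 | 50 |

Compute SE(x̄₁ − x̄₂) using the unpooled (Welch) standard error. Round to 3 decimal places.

7.314

Standard errors of each mean: 61/√230 = 4.0222 and 50/√67 = 6.1085.
SE(x̄₁ − x̄₂) = √(4.0222² + 6.1085²) = 7.3138 for independent samples with unequal variances.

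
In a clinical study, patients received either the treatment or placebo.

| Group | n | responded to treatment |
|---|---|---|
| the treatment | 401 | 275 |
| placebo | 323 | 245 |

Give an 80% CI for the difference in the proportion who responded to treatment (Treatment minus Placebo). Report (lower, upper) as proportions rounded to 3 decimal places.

p̂₁ = 275/401 = 0.6858 and p̂₂ = 245/323 = 0.7585.
SE₁ = √(p̂₁(1−p̂₁)/n₁) = √(0.6858·0.3142/401) = 0.02318; SE₂ = √(0.7585·0.2415/323) = 0.02381.
Independent samples: SE of the difference = √(SE₁² + SE₂²) = √(0.0005373124 + 0.0005669161) = 0.03323.
z* for 80% confidence is 1.282, so the margin of error is 1.282 × 0.03323 = 0.04260.
Point estimate p̂₁ − p̂₂ = 0.6858 − 0.7585 = -0.0727.
-0.0727 ± 0.04260 → (-0.115, -0.030).

(-0.115, -0.030)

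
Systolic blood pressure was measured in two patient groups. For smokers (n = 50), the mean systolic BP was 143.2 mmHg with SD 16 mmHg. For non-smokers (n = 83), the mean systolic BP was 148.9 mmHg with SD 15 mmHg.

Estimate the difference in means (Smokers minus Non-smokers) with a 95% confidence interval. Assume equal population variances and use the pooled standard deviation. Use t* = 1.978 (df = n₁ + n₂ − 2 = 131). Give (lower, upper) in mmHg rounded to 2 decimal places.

(-11.15, -0.25)

s_p = √[((n₁−1)s₁² + (n₂−1)s₂²)/(n₁+n₂−2)] = √[(49·16² + 82·15²)/131] = 15.3817.
SE = 15.3817·√(1/50 + 1/83) = 2.7536.
With t* = 1.978, margin = 1.978 × 2.7536 = 5.4466.
x̄₁ − x̄₂ = 143.2 − 148.9 = -5.7000; interval -5.7000 ± 5.4466 = (-11.15, -0.25).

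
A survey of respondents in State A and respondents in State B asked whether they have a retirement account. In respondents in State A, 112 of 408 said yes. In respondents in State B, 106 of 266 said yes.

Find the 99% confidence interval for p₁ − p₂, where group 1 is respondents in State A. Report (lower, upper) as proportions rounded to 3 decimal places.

(-0.220, -0.028)

Sample proportions: 112/408 = 0.2745, 106/266 = 0.3985.
Each SE is √(p̂(1−p̂)/n): √(0.2745·0.7255/408) = 0.02209 and √(0.3985·0.6015/266) = 0.03002.
SE(p̂₁ − p̂₂) = √(SE₁² + SE₂²) = √(0.0004879681 + 0.0009012004) = 0.03727, since the two samples are independent.
At 99% confidence z* = 2.576; margin = 2.576 × 0.03727 = 0.09601.
The difference is 0.2745 − 0.3985 = -0.1240, so the interval is -0.1240 ± 0.09601 = (-0.220, -0.028).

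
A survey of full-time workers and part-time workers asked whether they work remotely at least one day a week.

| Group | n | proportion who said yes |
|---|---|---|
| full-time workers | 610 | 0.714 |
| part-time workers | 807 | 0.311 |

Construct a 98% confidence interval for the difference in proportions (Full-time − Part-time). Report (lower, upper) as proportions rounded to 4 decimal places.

(0.3460, 0.4600)

The two standard errors are √(0.7140×0.2860/610) = 0.01830 and √(0.3110×0.6890/807) = 0.01629.
Because the samples are independent, SE_diff = √(0.01830² + 0.01629²) = 0.02450.
Using z* = 2.326 for 98%, ME = 2.326 × 0.02450 = 0.05699.
p̂₁ − p̂₂ = 0.4030; interval 0.4030 ± 0.05699 gives (0.3460, 0.4600).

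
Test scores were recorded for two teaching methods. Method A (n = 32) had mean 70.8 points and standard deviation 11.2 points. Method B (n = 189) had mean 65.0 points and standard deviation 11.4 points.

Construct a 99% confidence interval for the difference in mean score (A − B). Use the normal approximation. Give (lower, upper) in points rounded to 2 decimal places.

SE₁ = s₁/√n₁ = 11.2/√32 = 1.9799; SE₂ = 11.4/√189 = 0.8292.
Independent samples, unequal variances: SE_diff = √(SE₁² + SE₂²) = √(3.92000401 + 0.68757264) = 2.1465.
z* = 2.576, so margin of error = 2.576 × 2.1465 = 5.5294.
Difference in means = 70.8 − 65.0 = 5.8000.
5.8000 ± 5.5294 → (0.27, 11.33).

(0.27, 11.33)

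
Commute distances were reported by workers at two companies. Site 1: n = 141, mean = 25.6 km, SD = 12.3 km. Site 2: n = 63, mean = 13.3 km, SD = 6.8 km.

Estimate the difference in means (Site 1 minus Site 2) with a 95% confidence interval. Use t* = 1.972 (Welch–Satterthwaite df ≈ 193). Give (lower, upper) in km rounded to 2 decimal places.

Per-group SEs: s₁/√n₁ = 12.3/√141 = 1.0358, s₂/√n₂ = 6.8/√63 = 0.8567.
Unpooled SE of the difference: √(1.07288164 + 0.73393489) = 1.3442.
Margin of error = t* · SE = 1.972 × 1.3442 = 2.6508.
x̄₁ − x̄₂ = 25.6 − 13.3 = 12.3000.
CI: 12.3000 ± 2.6508 = (9.65, 14.95).

(9.65, 14.95)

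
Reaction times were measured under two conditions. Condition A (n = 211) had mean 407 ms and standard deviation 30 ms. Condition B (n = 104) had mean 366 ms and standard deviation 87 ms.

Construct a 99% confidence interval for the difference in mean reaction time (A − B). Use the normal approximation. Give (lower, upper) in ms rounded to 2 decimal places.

(18.39, 63.61)

Per-group SEs: s₁/√n₁ = 30/√211 = 2.0653, s₂/√n₂ = 87/√104 = 8.5311.
Unpooled SE of the difference: √(4.26546409 + 72.77966721) = 8.7775.
Margin of error = z* · SE = 2.576 × 8.7775 = 22.6108.
x̄₁ − x̄₂ = 407 − 366 = 41.0000.
CI: 41.0000 ± 22.6108 = (18.39, 63.61).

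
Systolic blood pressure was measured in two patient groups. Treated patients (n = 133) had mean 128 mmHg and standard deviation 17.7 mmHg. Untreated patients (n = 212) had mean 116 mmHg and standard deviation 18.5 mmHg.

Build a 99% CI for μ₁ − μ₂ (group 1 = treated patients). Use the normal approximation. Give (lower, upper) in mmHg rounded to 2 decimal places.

(6.87, 17.13)

Per-group SEs: s₁/√n₁ = 17.7/√133 = 1.5348, s₂/√n₂ = 18.5/√212 = 1.2706.
Unpooled SE of the difference: √(2.35561104 + 1.61442436) = 1.9925.
Margin of error = z* · SE = 2.576 × 1.9925 = 5.1327.
x̄₁ − x̄₂ = 128 − 116 = 12.0000.
CI: 12.0000 ± 5.1327 = (6.87, 17.13).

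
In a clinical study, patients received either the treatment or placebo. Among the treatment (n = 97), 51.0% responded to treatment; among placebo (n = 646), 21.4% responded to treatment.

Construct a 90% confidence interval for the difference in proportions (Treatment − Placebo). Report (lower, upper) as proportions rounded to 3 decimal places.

Each SE is √(p̂(1−p̂)/n): √(0.5100·0.4900/97) = 0.05076 and √(0.2140·0.7860/646) = 0.01614.
SE(p̂₁ − p̂₂) = √(SE₁² + SE₂²) = √(0.0025765776 + 0.0002604996) = 0.05326, since the two samples are independent.
At 90% confidence z* = 1.645; margin = 1.645 × 0.05326 = 0.08761.
The difference is 0.5100 − 0.2140 = 0.2960, so the interval is 0.2960 ± 0.08761 = (0.208, 0.384).

(0.208, 0.384)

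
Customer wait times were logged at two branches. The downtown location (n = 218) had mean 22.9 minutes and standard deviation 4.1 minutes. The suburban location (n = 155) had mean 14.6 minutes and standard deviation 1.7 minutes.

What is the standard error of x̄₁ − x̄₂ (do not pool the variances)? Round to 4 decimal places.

0.3094

Standard errors of each mean: 4.1/√218 = 0.2777 and 1.7/√155 = 0.1365.
SE(x̄₁ − x̄₂) = √(0.2777² + 0.1365²) = 0.3094 for independent samples with unequal variances.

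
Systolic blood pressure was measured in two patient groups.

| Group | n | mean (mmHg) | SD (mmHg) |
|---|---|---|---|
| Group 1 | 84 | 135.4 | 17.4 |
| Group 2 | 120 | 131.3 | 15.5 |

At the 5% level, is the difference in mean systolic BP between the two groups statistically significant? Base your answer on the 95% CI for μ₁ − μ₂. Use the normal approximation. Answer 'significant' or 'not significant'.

not significant

Standard errors of each mean: 17.4/√84 = 1.8985 and 15.5/√120 = 1.4149.
SE(x̄₁ − x̄₂) = √(1.8985² + 1.4149²) = 2.3678 for independent samples with unequal variances.
With z* = 1.960, the margin is 1.960 × 2.3678 = 4.6409.
x̄₁ − x̄₂ = 135.4 − 131.3 = 4.1000; the interval is 4.1000 ± 4.6409 = (-0.5409, 8.7409).
The interval (-0.5409, 8.7409) contains 0, so the difference is not significant.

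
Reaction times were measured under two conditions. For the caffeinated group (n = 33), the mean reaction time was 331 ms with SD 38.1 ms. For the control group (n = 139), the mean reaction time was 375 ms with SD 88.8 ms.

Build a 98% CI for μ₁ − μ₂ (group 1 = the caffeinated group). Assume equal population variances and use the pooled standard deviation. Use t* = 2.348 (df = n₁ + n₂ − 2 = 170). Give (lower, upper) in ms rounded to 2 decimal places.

(-81.15, -6.85)

Pooled variance s_p² = [32·38.1² + 138·88.8²] / (33+139−2) = 6674.3661, so s_p = 81.6968.
SE_diff = s_p·√(1/n₁ + 1/n₂) = 81.6968·√(1/33 + 1/139) = 15.8199.
t* = 2.348; margin = 2.348 × 15.8199 = 37.1451.
Difference = 331 − 375 = -44.0000.
-44.0000 ± 37.1451 → (-81.15, -6.85).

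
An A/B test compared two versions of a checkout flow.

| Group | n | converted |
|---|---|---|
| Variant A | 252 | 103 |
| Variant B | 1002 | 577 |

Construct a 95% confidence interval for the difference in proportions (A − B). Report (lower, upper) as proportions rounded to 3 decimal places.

p̂₁ = 103/252 = 0.4087 and p̂₂ = 577/1002 = 0.5758.
SE₁ = √(p̂₁(1−p̂₁)/n₁) = √(0.4087·0.5913/252) = 0.03097; SE₂ = √(0.5758·0.4242/1002) = 0.01561.
Independent samples: SE of the difference = √(SE₁² + SE₂²) = √(0.0009591409 + 0.0002436721) = 0.03468.
z* for 95% confidence is 1.960, so the margin of error is 1.960 × 0.03468 = 0.06797.
Point estimate p̂₁ − p̂₂ = 0.4087 − 0.5758 = -0.1671.
-0.1671 ± 0.06797 → (-0.235, -0.099).

(-0.235, -0.099)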